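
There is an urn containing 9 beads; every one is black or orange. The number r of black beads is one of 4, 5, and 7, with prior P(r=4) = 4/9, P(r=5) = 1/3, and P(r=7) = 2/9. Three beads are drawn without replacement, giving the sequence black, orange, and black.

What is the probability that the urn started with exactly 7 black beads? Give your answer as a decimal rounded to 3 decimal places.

0.259

For each hypothesis, P(data | H) works out to: P(data | r = 4) = (4/9)(5/8)(3/7) = 5/42; P(data | r = 5) = (5/9)(4/8)(4/7) = 10/63; P(data | r = 7) = (7/9)(2/8)(6/7) = 1/6.
Multiplying each by its prior: 4/9 · 5/42 = 10/189, 1/3 · 10/63 = 10/189, 2/9 · 1/6 = 1/27; summing to 1/7.
So P(r = 7 | data) = (1/27) / (1/7) = 7/27.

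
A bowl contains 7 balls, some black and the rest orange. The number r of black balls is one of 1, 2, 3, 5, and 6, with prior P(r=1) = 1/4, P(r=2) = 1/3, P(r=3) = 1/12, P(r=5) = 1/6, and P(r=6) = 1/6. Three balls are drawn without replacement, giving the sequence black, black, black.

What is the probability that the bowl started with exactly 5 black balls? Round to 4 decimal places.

The likelihood of the observed sequence under each hypothesis: P(data | r = 1) = (1/7)(0/6) = 0; P(data | r = 2) = (2/7)(1/6)(0/5) = 0; P(data | r = 3) = (3/7)(2/6)(1/5) = 1/35; P(data | r = 5) = (5/7)(4/6)(3/5) = 2/7; P(data | r = 6) = (6/7)(5/6)(4/5) = 4/7.
Multiplying each by its prior: 1/4 · 0 = 0, 1/3 · 0 = 0, 1/12 · 1/35 = 1/420, 1/6 · 2/7 = 1/21, 1/6 · 4/7 = 2/21; summing to 61/420.
Hence P(r = 5 | data) = (1/21) / (61/420) = 20/61.

0.3279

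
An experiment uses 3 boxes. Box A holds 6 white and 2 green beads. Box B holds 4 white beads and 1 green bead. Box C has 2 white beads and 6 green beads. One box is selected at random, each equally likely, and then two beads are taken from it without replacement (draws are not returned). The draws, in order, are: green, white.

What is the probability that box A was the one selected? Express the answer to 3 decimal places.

Under each hypothesis, the probability of the observed sequence is: P(data | box A) = (2/8)(6/7) = 3/14; P(data | box B) = (1/5)(4/4) = 1/5; P(data | box C) = (6/8)(2/7) = 3/14.
Multiplying each by its prior: 1/3 · 3/14 = 1/14, 1/3 · 1/5 = 1/15, 1/3 · 3/14 = 1/14; with total 22/105.
Therefore the posterior P(box A | data) = (1/14) / (22/105) = 15/44.

0.341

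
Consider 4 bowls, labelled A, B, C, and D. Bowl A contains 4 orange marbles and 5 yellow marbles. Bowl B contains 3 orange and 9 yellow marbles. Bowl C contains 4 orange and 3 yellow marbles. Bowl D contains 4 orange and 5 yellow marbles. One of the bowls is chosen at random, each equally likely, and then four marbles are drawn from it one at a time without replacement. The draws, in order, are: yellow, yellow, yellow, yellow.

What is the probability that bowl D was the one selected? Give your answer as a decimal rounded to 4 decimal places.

Compute the likelihood of the observed sequence for each case: P(data | bowl A) = (5/9)(4/8)(3/7)(2/6) = 0.039683; P(data | bowl B) = (9/12)(8/11)(7/10)(6/9) = 0.25455; P(data | bowl C) = (3/7)(2/6)(1/5)(0/4) = 0; P(data | bowl D) = (5/9)(4/8)(3/7)(2/6) = 0.039683.
Weighting by the prior gives 1/4 · 0.039683 = 0.0099206, 1/4 · 0.25455 = 0.063636, 1/4 · 0 = 0, 1/4 · 0.039683 = 0.0099206; with total 0.083478.
Therefore the posterior P(bowl D | data) = (0.0099206) / (0.083478) = 0.11884.

0.1188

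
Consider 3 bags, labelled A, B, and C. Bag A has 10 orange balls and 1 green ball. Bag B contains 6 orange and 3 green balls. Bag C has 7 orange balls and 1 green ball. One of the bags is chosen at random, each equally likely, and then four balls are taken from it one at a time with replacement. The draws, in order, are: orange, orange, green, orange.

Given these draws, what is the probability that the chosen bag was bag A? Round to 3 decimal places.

Under each hypothesis, the probability of the observed sequence is: P(data | bag A) = (10/11)(10/11)(1/11)(10/11) = 0.068301; P(data | bag B) = (6/9)(6/9)(3/9)(6/9) = 0.098765; P(data | bag C) = (7/8)(7/8)(1/8)(7/8) = 0.08374.
Multiplying each by its prior: 1/3 · 0.068301 = 0.022767, 1/3 · 0.098765 = 0.032922, 1/3 · 0.08374 = 0.027913; these sum to 0.083602.
By Bayes' rule, P(bag A | data) = (0.022767) / (0.083602) = 0.27233.

0.272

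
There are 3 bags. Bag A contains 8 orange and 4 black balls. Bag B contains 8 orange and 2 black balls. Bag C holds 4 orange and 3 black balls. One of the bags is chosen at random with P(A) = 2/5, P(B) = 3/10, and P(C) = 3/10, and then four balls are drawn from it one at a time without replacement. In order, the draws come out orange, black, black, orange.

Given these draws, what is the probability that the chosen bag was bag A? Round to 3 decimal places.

0.411

Under each hypothesis, the probability of the observed sequence is: P(data | bag A) = (8/12)(4/11)(3/10)(7/9) = 0.056566; P(data | bag B) = (8/10)(2/9)(1/8)(7/7) = 0.022222; P(data | bag C) = (4/7)(3/6)(2/5)(3/4) = 0.085714.
Weighting by the prior gives 2/5 · 0.056566 = 0.022626, 3/10 · 0.022222 = 0.0066667, 3/10 · 0.085714 = 0.025714; summing to 0.055007.
Therefore the posterior P(bag A | data) = (0.022626) / (0.055007) = 0.41133.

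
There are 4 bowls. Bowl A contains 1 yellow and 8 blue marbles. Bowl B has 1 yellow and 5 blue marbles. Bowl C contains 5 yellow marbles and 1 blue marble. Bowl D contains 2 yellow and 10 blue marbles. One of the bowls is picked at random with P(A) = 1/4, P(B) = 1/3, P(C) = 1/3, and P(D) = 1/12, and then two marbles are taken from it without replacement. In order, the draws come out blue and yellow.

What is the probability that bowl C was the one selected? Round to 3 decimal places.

0.367

Under each hypothesis, the probability of the observed sequence is: P(data | bowl A) = (8/9)(1/8) = 1/9; P(data | bowl B) = (5/6)(1/5) = 1/6; P(data | bowl C) = (1/6)(5/5) = 1/6; P(data | bowl D) = (10/12)(2/11) = 5/33.
The prior-weighted likelihoods are 1/4 · 1/9 = 1/36, 1/3 · 1/6 = 1/18, 1/3 · 1/6 = 1/18, 1/12 · 5/33 = 5/396; summing to 5/33.
So P(bowl C | data) = (1/18) / (5/33) = 11/30.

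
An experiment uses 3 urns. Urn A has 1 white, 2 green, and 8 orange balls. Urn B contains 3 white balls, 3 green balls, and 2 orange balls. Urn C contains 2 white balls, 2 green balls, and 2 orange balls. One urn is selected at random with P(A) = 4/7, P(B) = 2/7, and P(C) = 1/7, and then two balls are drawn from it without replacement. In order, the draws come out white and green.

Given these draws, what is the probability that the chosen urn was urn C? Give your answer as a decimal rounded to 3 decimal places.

Under each hypothesis, the probability of the observed sequence is: P(data | urn A) = (1/11)(2/10) = 0.018182; P(data | urn B) = (3/8)(3/7) = 0.16071; P(data | urn C) = (2/6)(2/5) = 0.13333.
The prior-weighted likelihoods are 4/7 · 0.018182 = 0.01039, 2/7 · 0.16071 = 0.045918, 1/7 · 0.13333 = 0.019048; with total 0.075356.
Therefore the posterior P(urn C | data) = (0.019048) / (0.075356) = 0.25277.

0.253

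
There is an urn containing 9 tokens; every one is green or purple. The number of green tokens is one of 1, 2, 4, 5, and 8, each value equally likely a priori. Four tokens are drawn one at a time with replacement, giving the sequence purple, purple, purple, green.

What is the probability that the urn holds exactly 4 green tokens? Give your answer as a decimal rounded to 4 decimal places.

0.2468

Compute the likelihood of the observed sequence for each case: P(data | r = 1) = (8/9)(8/9)(8/9)(1/9) = 0.078037; P(data | r = 2) = (7/9)(7/9)(7/9)(2/9) = 0.10456; P(data | r = 4) = (5/9)(5/9)(5/9)(4/9) = 0.076208; P(data | r = 5) = (4/9)(4/9)(4/9)(5/9) = 0.048773; P(data | r = 8) = (1/9)(1/9)(1/9)(8/9) = 0.0012193.
The prior-weighted likelihoods are 1/5 · 0.078037 = 0.015607, 1/5 · 0.10456 = 0.020911, 1/5 · 0.076208 = 0.015242, 1/5 · 0.048773 = 0.0097546, 1/5 · 0.0012193 = 0.00024387; these sum to 0.061759.
Therefore the posterior P(r = 4 | data) = (0.015242) / (0.061759) = 0.24679.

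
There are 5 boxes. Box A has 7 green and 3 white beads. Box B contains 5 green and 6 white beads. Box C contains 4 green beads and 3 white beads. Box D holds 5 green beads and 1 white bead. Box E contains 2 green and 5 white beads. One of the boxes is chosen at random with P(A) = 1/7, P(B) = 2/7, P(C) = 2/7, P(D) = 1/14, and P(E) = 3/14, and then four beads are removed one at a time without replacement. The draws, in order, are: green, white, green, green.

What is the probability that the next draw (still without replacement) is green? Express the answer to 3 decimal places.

For each hypothesis, P(data | H) works out to: P(data | box A) = (7/10)(3/9)(6/8)(5/7) = 0.125; P(data | box B) = (5/11)(6/10)(4/9)(3/8) = 0.045455; P(data | box C) = (4/7)(3/6)(3/5)(2/4) = 0.085714; P(data | box D) = (5/6)(1/5)(4/4)(3/3) = 0.16667; P(data | box E) = (2/7)(5/6)(1/5)(0/4) = 0.
The prior-weighted likelihoods are 1/7 · 0.125 = 0.017857, 2/7 · 0.045455 = 0.012987, 2/7 · 0.085714 = 0.02449, 1/14 · 0.16667 = 0.011905, 3/14 · 0 = 0; summing to 0.067239.
Dividing through by the total gives posterior P(box A | data) = 0.26558, P(box B | data) = 0.19315, P(box C | data) = 0.36422, P(box D | data) = 0.17705, P(box E | data) = 0.
The predictive probability is P(green next | data) = (2/3)(0.26558) + (2/7)(0.19315) + (1/3)(0.36422) + (1)(0.17705) = 0.5307.

0.531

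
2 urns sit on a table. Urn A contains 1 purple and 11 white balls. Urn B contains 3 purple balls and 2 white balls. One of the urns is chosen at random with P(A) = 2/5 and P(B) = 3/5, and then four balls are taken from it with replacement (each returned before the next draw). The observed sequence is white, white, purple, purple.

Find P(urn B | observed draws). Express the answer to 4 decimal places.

0.9367

Compute the likelihood of the observed sequence for each case: P(data | urn A) = (11/12)(11/12)(1/12)(1/12) = 0.0058353; P(data | urn B) = (2/5)(2/5)(3/5)(3/5) = 0.0576.
Weighting by the prior gives 2/5 · 0.0058353 = 0.0023341, 3/5 · 0.0576 = 0.03456; these sum to 0.036894.
So P(urn B | data) = (0.03456) / (0.036894) = 0.93674.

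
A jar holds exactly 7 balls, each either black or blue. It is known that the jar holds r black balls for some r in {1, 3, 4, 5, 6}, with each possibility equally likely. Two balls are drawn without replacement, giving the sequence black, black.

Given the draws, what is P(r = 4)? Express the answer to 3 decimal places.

0.176

For each hypothesis, P(data | H) works out to: P(data | r = 1) = (1/7)(0/6) = 0; P(data | r = 3) = (3/7)(2/6) = 1/7; P(data | r = 4) = (4/7)(3/6) = 2/7; P(data | r = 5) = (5/7)(4/6) = 10/21; P(data | r = 6) = (6/7)(5/6) = 5/7.
Multiplying each by its prior: 1/5 · 0 = 0, 1/5 · 1/7 = 1/35, 1/5 · 2/7 = 2/35, 1/5 · 10/21 = 2/21, 1/5 · 5/7 = 1/7; with total 34/105.
By Bayes' rule, P(r = 4 | data) = (2/35) / (34/105) = 3/17.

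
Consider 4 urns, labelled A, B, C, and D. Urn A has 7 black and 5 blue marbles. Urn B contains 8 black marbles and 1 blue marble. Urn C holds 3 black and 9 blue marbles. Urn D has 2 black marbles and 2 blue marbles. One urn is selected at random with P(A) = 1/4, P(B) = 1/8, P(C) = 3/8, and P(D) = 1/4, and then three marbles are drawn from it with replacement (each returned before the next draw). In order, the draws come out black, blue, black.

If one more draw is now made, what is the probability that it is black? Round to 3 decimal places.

0.530

Under each hypothesis, the probability of the observed sequence is: P(data | urn A) = (7/12)(5/12)(7/12) = 0.14178; P(data | urn B) = (8/9)(1/9)(8/9) = 0.087791; P(data | urn C) = (3/12)(9/12)(3/12) = 0.046875; P(data | urn D) = (2/4)(2/4)(2/4) = 0.125.
Weighting by the prior gives 1/4 · 0.14178 = 0.035446, 1/8 · 0.087791 = 0.010974, 3/8 · 0.046875 = 0.017578, 1/4 · 0.125 = 0.03125; these sum to 0.095248.
The posterior is then P(urn A | data) = 0.37214, P(urn B | data) = 0.11521, P(urn C | data) = 0.18455, P(urn D | data) = 0.32809.
Averaging over the posterior, P(black next | data) = (7/12)(0.37214) + (8/9)(0.11521) + (1/4)(0.18455) + (1/2)(0.32809) = 0.52968.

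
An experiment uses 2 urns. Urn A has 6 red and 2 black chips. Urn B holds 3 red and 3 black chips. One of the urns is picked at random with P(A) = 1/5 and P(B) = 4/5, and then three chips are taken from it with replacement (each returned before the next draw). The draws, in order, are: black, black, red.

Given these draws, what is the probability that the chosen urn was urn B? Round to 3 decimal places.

0.914

The likelihood of the observed sequence under each hypothesis: P(data | urn A) = (2/8)(2/8)(6/8) = 3/64; P(data | urn B) = (3/6)(3/6)(3/6) = 1/8.
Weighting by the prior gives 1/5 · 3/64 = 3/320, 4/5 · 1/8 = 1/10; summing to 7/64.
Hence P(urn B | data) = (1/10) / (7/64) = 32/35.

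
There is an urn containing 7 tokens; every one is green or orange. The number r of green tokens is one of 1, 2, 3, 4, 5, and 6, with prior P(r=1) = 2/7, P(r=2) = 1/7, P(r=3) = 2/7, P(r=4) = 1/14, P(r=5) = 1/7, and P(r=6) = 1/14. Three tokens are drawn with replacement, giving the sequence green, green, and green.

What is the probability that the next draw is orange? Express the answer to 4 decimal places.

Under each hypothesis, the probability of the observed sequence is: P(data | r = 1) = (1/7)(1/7)(1/7) = 0.0029155; P(data | r = 2) = (2/7)(2/7)(2/7) = 0.023324; P(data | r = 3) = (3/7)(3/7)(3/7) = 0.078717; P(data | r = 4) = (4/7)(4/7)(4/7) = 0.18659; P(data | r = 5) = (5/7)(5/7)(5/7) = 0.36443; P(data | r = 6) = (6/7)(6/7)(6/7) = 0.62974.
Weighting by the prior gives 2/7 · 0.0029155 = 0.00083299, 1/7 · 0.023324 = 0.0033319, 2/7 · 0.078717 = 0.022491, 1/14 · 0.18659 = 0.013328, 1/7 · 0.36443 = 0.052062, 1/14 · 0.62974 = 0.044981; these sum to 0.13703.
The posterior is then P(r = 1 | data) = 0.006079, P(r = 2 | data) = 0.024316, P(r = 3 | data) = 0.16413, P(r = 4 | data) = 0.097264, P(r = 5 | data) = 0.37994, P(r = 6 | data) = 0.32827.
So P(orange next | data) = Σ P(orange next | H) P(H | data) = (6/7)(0.006079) + (5/7)(0.024316) + (4/7)(0.16413) + (3/7)(0.097264) + (2/7)(0.37994) + (1/7)(0.32827) = 0.3135.

0.3135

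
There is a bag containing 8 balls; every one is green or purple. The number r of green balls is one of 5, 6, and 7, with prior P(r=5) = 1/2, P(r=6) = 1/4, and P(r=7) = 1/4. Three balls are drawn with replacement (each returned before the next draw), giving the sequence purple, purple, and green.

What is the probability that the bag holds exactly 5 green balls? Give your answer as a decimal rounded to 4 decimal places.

0.7438

The likelihood of the observed sequence under each hypothesis: P(data | r = 5) = (3/8)(3/8)(5/8) = 0.087891; P(data | r = 6) = (2/8)(2/8)(6/8) = 0.046875; P(data | r = 7) = (1/8)(1/8)(7/8) = 0.013672.
Multiplying each by its prior: 1/2 · 0.087891 = 0.043945, 1/4 · 0.046875 = 0.011719, 1/4 · 0.013672 = 0.003418; summing to 0.059082.
So P(r = 5 | data) = (0.043945) / (0.059082) = 0.7438.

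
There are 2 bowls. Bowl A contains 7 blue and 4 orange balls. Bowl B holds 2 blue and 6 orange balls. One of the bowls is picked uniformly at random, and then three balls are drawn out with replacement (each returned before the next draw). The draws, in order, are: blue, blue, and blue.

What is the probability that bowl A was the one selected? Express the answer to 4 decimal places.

0.9428

For each hypothesis, P(data | H) works out to: P(data | bowl A) = (7/11)(7/11)(7/11) = 0.2577; P(data | bowl B) = (2/8)(2/8)(2/8) = 0.015625.
The prior-weighted likelihoods are 1/2 · 0.2577 = 0.12885, 1/2 · 0.015625 = 0.0078125; summing to 0.13666.
So P(bowl A | data) = (0.12885) / (0.13666) = 0.94283.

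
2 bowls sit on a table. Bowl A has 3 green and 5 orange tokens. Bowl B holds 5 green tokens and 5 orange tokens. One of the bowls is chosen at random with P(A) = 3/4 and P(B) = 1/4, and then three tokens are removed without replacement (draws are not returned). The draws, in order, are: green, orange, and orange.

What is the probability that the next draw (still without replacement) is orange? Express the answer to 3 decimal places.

0.565

For each hypothesis, P(data | H) works out to: P(data | bowl A) = (3/8)(5/7)(4/6) = 5/28; P(data | bowl B) = (5/10)(5/9)(4/8) = 5/36.
Multiplying each by its prior: 3/4 · 5/28 = 15/112, 1/4 · 5/36 = 5/144; with total 85/504.
The posterior is then P(bowl A | data) = 27/34, P(bowl B | data) = 7/34.
Averaging over the posterior, P(orange next | data) = (3/5)(27/34) + (3/7)(7/34) = 48/85.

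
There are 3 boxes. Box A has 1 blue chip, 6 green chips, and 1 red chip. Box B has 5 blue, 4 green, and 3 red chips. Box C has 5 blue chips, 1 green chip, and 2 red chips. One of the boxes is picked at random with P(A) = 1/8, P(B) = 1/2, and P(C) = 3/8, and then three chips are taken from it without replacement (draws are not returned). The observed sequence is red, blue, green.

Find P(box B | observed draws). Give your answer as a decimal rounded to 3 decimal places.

Under each hypothesis, the probability of the observed sequence is: P(data | box A) = (1/8)(1/7)(6/6) = 0.017857; P(data | box B) = (3/12)(5/11)(4/10) = 0.045455; P(data | box C) = (2/8)(5/7)(1/6) = 0.029762.
Multiplying each by its prior: 1/8 · 0.017857 = 0.0022321, 1/2 · 0.045455 = 0.022727, 3/8 · 0.029762 = 0.011161; with total 0.03612.
Hence P(box B | data) = (0.022727) / (0.03612) = 0.62921.

0.629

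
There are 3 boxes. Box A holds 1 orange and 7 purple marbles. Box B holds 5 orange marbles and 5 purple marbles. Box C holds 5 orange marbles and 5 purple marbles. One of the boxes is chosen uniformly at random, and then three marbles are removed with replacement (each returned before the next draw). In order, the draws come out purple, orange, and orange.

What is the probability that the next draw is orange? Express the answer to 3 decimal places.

0.481

Under each hypothesis, the probability of the observed sequence is: P(data | box A) = (7/8)(1/8)(1/8) = 0.013672; P(data | box B) = (5/10)(5/10)(5/10) = 0.125; P(data | box C) = (5/10)(5/10)(5/10) = 0.125.
The prior-weighted likelihoods are 1/3 · 0.013672 = 0.0045573, 1/3 · 0.125 = 0.041667, 1/3 · 0.125 = 0.041667; these sum to 0.087891.
Dividing through by the total gives posterior P(box A | data) = 0.051852, P(box B | data) = 0.47407, P(box C | data) = 0.47407.
So P(orange next | data) = Σ P(orange next | H) P(H | data) = (1/8)(0.051852) + (1/2)(0.47407) + (1/2)(0.47407) = 0.48056.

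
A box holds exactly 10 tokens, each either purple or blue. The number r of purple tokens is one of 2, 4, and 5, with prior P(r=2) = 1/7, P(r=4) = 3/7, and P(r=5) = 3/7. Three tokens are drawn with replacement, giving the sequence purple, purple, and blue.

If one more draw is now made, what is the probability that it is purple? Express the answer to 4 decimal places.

0.4447

For each hypothesis, P(data | H) works out to: P(data | r = 2) = (2/10)(2/10)(8/10) = 0.032; P(data | r = 4) = (4/10)(4/10)(6/10) = 0.096; P(data | r = 5) = (5/10)(5/10)(5/10) = 0.125.
Weighting by the prior gives 1/7 · 0.032 = 0.0045714, 3/7 · 0.096 = 0.041143, 3/7 · 0.125 = 0.053571; these sum to 0.099286.
Dividing through by the total gives posterior P(r = 2 | data) = 0.046043, P(r = 4 | data) = 0.41439, P(r = 5 | data) = 0.53957.
So P(purple next | data) = Σ P(purple next | H) P(H | data) = (1/5)(0.046043) + (2/5)(0.41439) + (1/2)(0.53957) = 0.44475.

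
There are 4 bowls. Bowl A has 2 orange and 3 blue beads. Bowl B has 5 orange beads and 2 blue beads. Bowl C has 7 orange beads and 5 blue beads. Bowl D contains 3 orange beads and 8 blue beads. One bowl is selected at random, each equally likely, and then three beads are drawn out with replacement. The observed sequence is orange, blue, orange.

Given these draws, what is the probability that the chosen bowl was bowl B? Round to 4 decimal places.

Under each hypothesis, the probability of the observed sequence is: P(data | bowl A) = (2/5)(3/5)(2/5) = 0.096; P(data | bowl B) = (5/7)(2/7)(5/7) = 0.14577; P(data | bowl C) = (7/12)(5/12)(7/12) = 0.14178; P(data | bowl D) = (3/11)(8/11)(3/11) = 0.054095.
The prior-weighted likelihoods are 1/4 · 0.096 = 0.024, 1/4 · 0.14577 = 0.036443, 1/4 · 0.14178 = 0.035446, 1/4 · 0.054095 = 0.013524; summing to 0.10941.
So P(bowl B | data) = (0.036443) / (0.10941) = 0.33308.

0.3331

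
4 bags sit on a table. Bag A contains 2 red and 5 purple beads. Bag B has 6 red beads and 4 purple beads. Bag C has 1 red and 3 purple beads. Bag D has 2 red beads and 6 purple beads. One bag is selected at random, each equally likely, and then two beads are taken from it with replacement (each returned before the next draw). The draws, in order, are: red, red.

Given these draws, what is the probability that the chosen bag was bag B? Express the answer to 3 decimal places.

Compute the likelihood of the observed sequence for each case: P(data | bag A) = (2/7)(2/7) = 0.081633; P(data | bag B) = (6/10)(6/10) = 0.36; P(data | bag C) = (1/4)(1/4) = 0.0625; P(data | bag D) = (2/8)(2/8) = 0.0625.
Weighting by the prior gives 1/4 · 0.081633 = 0.020408, 1/4 · 0.36 = 0.09, 1/4 · 0.0625 = 0.015625, 1/4 · 0.0625 = 0.015625; summing to 0.14166.
Therefore the posterior P(bag B | data) = (0.09) / (0.14166) = 0.63533.

0.635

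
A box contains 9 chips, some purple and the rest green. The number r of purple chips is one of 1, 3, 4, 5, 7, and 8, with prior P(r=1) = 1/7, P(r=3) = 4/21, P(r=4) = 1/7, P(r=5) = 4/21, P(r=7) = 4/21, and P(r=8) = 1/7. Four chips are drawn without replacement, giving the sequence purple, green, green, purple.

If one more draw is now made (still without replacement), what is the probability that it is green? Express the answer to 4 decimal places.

0.5088

For each hypothesis, P(data | H) works out to: P(data | r = 1) = (1/9)(8/8)(7/7)(0/6) = 0; P(data | r = 3) = (3/9)(6/8)(5/7)(2/6) = 0.059524; P(data | r = 4) = (4/9)(5/8)(4/7)(3/6) = 0.079365; P(data | r = 5) = (5/9)(4/8)(3/7)(4/6) = 0.079365; P(data | r = 7) = (7/9)(2/8)(1/7)(6/6) = 0.027778; P(data | r = 8) = (8/9)(1/8)(0/7) = 0.
Multiplying each by its prior: 1/7 · 0 = 0, 4/21 · 0.059524 = 0.011338, 1/7 · 0.079365 = 0.011338, 4/21 · 0.079365 = 0.015117, 4/21 · 0.027778 = 0.005291, 1/7 · 0 = 0; with total 0.043084.
Dividing through by the total gives posterior P(r = 1 | data) = 0, P(r = 3 | data) = 0.26316, P(r = 4 | data) = 0.26316, P(r = 5 | data) = 0.35088, P(r = 7 | data) = 0.12281, P(r = 8 | data) = 0.
The predictive probability is P(green next | data) = (4/5)(0.26316) + (3/5)(0.26316) + (2/5)(0.35088) + (0)(0.12281) = 0.50877.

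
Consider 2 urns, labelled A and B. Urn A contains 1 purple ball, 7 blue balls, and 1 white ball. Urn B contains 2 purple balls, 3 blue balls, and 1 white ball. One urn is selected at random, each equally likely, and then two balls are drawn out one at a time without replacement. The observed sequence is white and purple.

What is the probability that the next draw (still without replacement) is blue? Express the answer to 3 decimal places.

The likelihood of the observed sequence under each hypothesis: P(data | urn A) = (1/9)(1/8) = 1/72; P(data | urn B) = (1/6)(2/5) = 1/15.
Weighting by the prior gives 1/2 · 1/72 = 1/144, 1/2 · 1/15 = 1/30; with total 29/720.
Dividing through by the total gives posterior P(urn A | data) = 5/29, P(urn B | data) = 24/29.
So P(blue next | data) = Σ P(blue next | H) P(H | data) = (1)(5/29) + (3/4)(24/29) = 23/29.

0.793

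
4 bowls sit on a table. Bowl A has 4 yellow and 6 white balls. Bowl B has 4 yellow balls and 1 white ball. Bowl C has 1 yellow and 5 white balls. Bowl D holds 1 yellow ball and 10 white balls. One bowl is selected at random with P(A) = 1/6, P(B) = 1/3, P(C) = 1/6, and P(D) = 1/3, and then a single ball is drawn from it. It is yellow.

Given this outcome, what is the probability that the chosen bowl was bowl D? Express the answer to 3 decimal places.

The likelihood of this draw under each hypothesis: P(data | bowl A) = (4/10) = 2/5; P(data | bowl B) = (4/5) = 4/5; P(data | bowl C) = (1/6) = 1/6; P(data | bowl D) = (1/11) = 1/11.
The prior-weighted likelihoods are 1/6 · 2/5 = 1/15, 1/3 · 4/5 = 4/15, 1/6 · 1/6 = 1/36, 1/3 · 1/11 = 1/33; summing to 155/396.
Hence P(bowl D | data) = (1/33) / (155/396) = 12/155.

0.077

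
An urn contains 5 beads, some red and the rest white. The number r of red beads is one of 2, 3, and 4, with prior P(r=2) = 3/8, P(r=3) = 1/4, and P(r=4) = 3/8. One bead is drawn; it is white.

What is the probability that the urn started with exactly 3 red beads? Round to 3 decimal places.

0.250

Under each hypothesis, the probability of this draw is: P(data | r = 2) = (3/5) = 3/5; P(data | r = 3) = (2/5) = 2/5; P(data | r = 4) = (1/5) = 1/5.
The prior-weighted likelihoods are 3/8 · 3/5 = 9/40, 1/4 · 2/5 = 1/10, 3/8 · 1/5 = 3/40; with total 2/5.
Hence P(r = 3 | data) = (1/10) / (2/5) = 1/4.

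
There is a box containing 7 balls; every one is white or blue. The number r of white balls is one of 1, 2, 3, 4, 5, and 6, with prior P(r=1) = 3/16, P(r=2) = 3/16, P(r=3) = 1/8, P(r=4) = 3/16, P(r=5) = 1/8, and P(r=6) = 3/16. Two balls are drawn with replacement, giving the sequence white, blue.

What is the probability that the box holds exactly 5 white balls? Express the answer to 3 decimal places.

The likelihood of the observed sequence under each hypothesis: P(data | r = 1) = (1/7)(6/7) = 6/49; P(data | r = 2) = (2/7)(5/7) = 10/49; P(data | r = 3) = (3/7)(4/7) = 12/49; P(data | r = 4) = (4/7)(3/7) = 12/49; P(data | r = 5) = (5/7)(2/7) = 10/49; P(data | r = 6) = (6/7)(1/7) = 6/49.
The prior-weighted likelihoods are 3/16 · 6/49 = 9/392, 3/16 · 10/49 = 15/392, 1/8 · 12/49 = 3/98, 3/16 · 12/49 = 9/196, 1/8 · 10/49 = 5/196, 3/16 · 6/49 = 9/392; these sum to 73/392.
By Bayes' rule, P(r = 5 | data) = (5/196) / (73/392) = 10/73.

0.137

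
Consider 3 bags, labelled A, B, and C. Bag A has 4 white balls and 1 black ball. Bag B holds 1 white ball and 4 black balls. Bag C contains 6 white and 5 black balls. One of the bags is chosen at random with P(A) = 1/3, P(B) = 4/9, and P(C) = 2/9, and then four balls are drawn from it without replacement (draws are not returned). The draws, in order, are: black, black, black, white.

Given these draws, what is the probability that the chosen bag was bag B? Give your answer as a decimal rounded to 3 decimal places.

0.898

For each hypothesis, P(data | H) works out to: P(data | bag A) = (1/5)(0/4) = 0; P(data | bag B) = (4/5)(3/4)(2/3)(1/2) = 1/5; P(data | bag C) = (5/11)(4/10)(3/9)(6/8) = 1/22.
Weighting by the prior gives 1/3 · 0 = 0, 4/9 · 1/5 = 4/45, 2/9 · 1/22 = 1/99; these sum to 49/495.
Hence P(bag B | data) = (4/45) / (49/495) = 44/49.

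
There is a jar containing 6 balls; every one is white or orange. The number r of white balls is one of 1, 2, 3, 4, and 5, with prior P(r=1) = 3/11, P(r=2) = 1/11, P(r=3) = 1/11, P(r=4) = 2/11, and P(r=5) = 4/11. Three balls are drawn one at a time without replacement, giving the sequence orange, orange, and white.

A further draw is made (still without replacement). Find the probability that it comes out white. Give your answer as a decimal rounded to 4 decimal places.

Compute the likelihood of the observed sequence for each case: P(data | r = 1) = (5/6)(4/5)(1/4) = 1/6; P(data | r = 2) = (4/6)(3/5)(2/4) = 1/5; P(data | r = 3) = (3/6)(2/5)(3/4) = 3/20; P(data | r = 4) = (2/6)(1/5)(4/4) = 1/15; P(data | r = 5) = (1/6)(0/5) = 0.
The prior-weighted likelihoods are 3/11 · 1/6 = 1/22, 1/11 · 1/5 = 1/55, 1/11 · 3/20 = 3/220, 2/11 · 1/15 = 2/165, 4/11 · 0 = 0; summing to 59/660.
The posterior is then P(r = 1 | data) = 30/59, P(r = 2 | data) = 12/59, P(r = 3 | data) = 9/59, P(r = 4 | data) = 8/59, P(r = 5 | data) = 0.
Averaging over the posterior, P(white next | data) = (0)(30/59) + (1/3)(12/59) + (2/3)(9/59) + (1)(8/59) = 18/59.

0.3051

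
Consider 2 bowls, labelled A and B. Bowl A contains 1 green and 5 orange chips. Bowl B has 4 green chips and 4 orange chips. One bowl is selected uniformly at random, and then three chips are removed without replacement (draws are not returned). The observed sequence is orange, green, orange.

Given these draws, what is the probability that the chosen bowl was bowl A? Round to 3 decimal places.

0.538

The likelihood of the observed sequence under each hypothesis: P(data | bowl A) = (5/6)(1/5)(4/4) = 1/6; P(data | bowl B) = (4/8)(4/7)(3/6) = 1/7.
The prior-weighted likelihoods are 1/2 · 1/6 = 1/12, 1/2 · 1/7 = 1/14; summing to 13/84.
So P(bowl A | data) = (1/12) / (13/84) = 7/13.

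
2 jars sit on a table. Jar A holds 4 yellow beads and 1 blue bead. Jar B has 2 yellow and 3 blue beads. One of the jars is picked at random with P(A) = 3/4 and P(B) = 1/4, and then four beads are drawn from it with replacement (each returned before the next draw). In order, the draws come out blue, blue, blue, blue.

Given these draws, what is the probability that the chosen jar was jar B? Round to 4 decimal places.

The likelihood of the observed sequence under each hypothesis: P(data | jar A) = (1/5)(1/5)(1/5)(1/5) = 0.0016; P(data | jar B) = (3/5)(3/5)(3/5)(3/5) = 0.1296.
Weighting by the prior gives 3/4 · 0.0016 = 0.0012, 1/4 · 0.1296 = 0.0324; with total 0.0336.
By Bayes' rule, P(jar B | data) = (0.0324) / (0.0336) = 0.96429.

0.9643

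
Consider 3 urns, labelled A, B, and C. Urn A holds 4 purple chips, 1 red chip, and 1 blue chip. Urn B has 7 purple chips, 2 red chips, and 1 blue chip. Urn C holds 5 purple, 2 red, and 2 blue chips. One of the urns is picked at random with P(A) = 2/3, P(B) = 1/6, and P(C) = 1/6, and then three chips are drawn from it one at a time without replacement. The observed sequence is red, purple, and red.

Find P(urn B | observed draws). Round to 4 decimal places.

0.4949

For each hypothesis, P(data | H) works out to: P(data | urn A) = (1/6)(4/5)(0/4) = 0; P(data | urn B) = (2/10)(7/9)(1/8) = 0.019444; P(data | urn C) = (2/9)(5/8)(1/7) = 0.019841.
Multiplying each by its prior: 2/3 · 0 = 0, 1/6 · 0.019444 = 0.0032407, 1/6 · 0.019841 = 0.0033069; with total 0.0065476.
So P(urn B | data) = (0.0032407) / (0.0065476) = 0.49495.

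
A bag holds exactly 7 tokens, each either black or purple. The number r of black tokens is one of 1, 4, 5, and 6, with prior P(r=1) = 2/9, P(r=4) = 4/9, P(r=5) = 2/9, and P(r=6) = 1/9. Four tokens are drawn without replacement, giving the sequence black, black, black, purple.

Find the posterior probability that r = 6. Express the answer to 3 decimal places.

Under each hypothesis, the probability of the observed sequence is: P(data | r = 1) = (1/7)(0/6) = 0; P(data | r = 4) = (4/7)(3/6)(2/5)(3/4) = 3/35; P(data | r = 5) = (5/7)(4/6)(3/5)(2/4) = 1/7; P(data | r = 6) = (6/7)(5/6)(4/5)(1/4) = 1/7.
Multiplying each by its prior: 2/9 · 0 = 0, 4/9 · 3/35 = 4/105, 2/9 · 1/7 = 2/63, 1/9 · 1/7 = 1/63; these sum to 3/35.
So P(r = 6 | data) = (1/63) / (3/35) = 5/27.

0.185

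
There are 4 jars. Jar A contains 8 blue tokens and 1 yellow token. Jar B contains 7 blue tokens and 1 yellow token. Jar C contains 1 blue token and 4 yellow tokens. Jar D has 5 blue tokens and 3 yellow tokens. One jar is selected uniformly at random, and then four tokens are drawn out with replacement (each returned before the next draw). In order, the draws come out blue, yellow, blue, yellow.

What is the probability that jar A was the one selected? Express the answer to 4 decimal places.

For each hypothesis, P(data | H) works out to: P(data | jar A) = (8/9)(1/9)(8/9)(1/9) = 0.0097546; P(data | jar B) = (7/8)(1/8)(7/8)(1/8) = 0.011963; P(data | jar C) = (1/5)(4/5)(1/5)(4/5) = 0.0256; P(data | jar D) = (5/8)(3/8)(5/8)(3/8) = 0.054932.
Weighting by the prior gives 1/4 · 0.0097546 = 0.0024387, 1/4 · 0.011963 = 0.0029907, 1/4 · 0.0256 = 0.0064, 1/4 · 0.054932 = 0.013733; with total 0.025562.
Hence P(jar A | data) = (0.0024387) / (0.025562) = 0.0954.

0.0954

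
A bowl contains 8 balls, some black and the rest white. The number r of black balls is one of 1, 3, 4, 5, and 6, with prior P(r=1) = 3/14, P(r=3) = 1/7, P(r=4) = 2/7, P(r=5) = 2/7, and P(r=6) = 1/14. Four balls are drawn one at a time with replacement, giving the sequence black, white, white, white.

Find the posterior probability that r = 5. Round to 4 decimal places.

0.1592

The likelihood of the observed sequence under each hypothesis: P(data | r = 1) = (1/8)(7/8)(7/8)(7/8) = 0.08374; P(data | r = 3) = (3/8)(5/8)(5/8)(5/8) = 0.091553; P(data | r = 4) = (4/8)(4/8)(4/8)(4/8) = 0.0625; P(data | r = 5) = (5/8)(3/8)(3/8)(3/8) = 0.032959; P(data | r = 6) = (6/8)(2/8)(2/8)(2/8) = 0.011719.
Multiplying each by its prior: 3/14 · 0.08374 = 0.017944, 1/7 · 0.091553 = 0.013079, 2/7 · 0.0625 = 0.017857, 2/7 · 0.032959 = 0.0094169, 1/14 · 0.011719 = 0.00083705; with total 0.059134.
Hence P(r = 5 | data) = (0.0094169) / (0.059134) = 0.15925.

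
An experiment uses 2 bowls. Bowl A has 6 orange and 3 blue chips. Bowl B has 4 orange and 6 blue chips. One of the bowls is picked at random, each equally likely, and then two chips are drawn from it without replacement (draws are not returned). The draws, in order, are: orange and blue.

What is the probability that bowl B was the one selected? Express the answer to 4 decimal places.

The likelihood of the observed sequence under each hypothesis: P(data | bowl A) = (6/9)(3/8) = 1/4; P(data | bowl B) = (4/10)(6/9) = 4/15.
Weighting by the prior gives 1/2 · 1/4 = 1/8, 1/2 · 4/15 = 2/15; summing to 31/120.
So P(bowl B | data) = (2/15) / (31/120) = 16/31.

0.5161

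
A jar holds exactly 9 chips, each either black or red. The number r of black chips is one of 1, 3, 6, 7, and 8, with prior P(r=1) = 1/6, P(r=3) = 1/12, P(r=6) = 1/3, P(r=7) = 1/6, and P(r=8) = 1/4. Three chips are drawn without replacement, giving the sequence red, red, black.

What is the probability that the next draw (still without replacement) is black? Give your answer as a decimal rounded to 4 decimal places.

Compute the likelihood of the observed sequence for each case: P(data | r = 1) = (8/9)(7/8)(1/7) = 0.11111; P(data | r = 3) = (6/9)(5/8)(3/7) = 0.17857; P(data | r = 6) = (3/9)(2/8)(6/7) = 0.071429; P(data | r = 7) = (2/9)(1/8)(7/7) = 0.027778; P(data | r = 8) = (1/9)(0/8) = 0.
Multiplying each by its prior: 1/6 · 0.11111 = 0.018519, 1/12 · 0.17857 = 0.014881, 1/3 · 0.071429 = 0.02381, 1/6 · 0.027778 = 0.0046296, 1/4 · 0 = 0; with total 0.061839.
The posterior is then P(r = 1 | data) = 0.29947, P(r = 3 | data) = 0.24064, P(r = 6 | data) = 0.38503, P(r = 7 | data) = 0.074866, P(r = 8 | data) = 0.
So P(black next | data) = Σ P(black next | H) P(H | data) = (0)(0.29947) + (1/3)(0.24064) + (5/6)(0.38503) + (1)(0.074866) = 0.47594.

0.4759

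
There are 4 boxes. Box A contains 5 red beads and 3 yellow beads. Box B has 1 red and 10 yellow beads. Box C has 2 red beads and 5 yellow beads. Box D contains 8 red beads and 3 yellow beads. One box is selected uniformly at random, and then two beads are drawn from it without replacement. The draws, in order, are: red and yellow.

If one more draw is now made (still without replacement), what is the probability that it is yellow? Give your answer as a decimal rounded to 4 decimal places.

Under each hypothesis, the probability of the observed sequence is: P(data | box A) = (5/8)(3/7) = 0.26786; P(data | box B) = (1/11)(10/10) = 0.090909; P(data | box C) = (2/7)(5/6) = 0.2381; P(data | box D) = (8/11)(3/10) = 0.21818.
Multiplying each by its prior: 1/4 · 0.26786 = 0.066964, 1/4 · 0.090909 = 0.022727, 1/4 · 0.2381 = 0.059524, 1/4 · 0.21818 = 0.054545; with total 0.20376.
The posterior is then P(box A | data) = 0.32864, P(box B | data) = 0.11154, P(box C | data) = 0.29213, P(box D | data) = 0.26769.
So P(yellow next | data) = Σ P(yellow next | H) P(H | data) = (1/3)(0.32864) + (1)(0.11154) + (4/5)(0.29213) + (2/9)(0.26769) = 0.51427.

0.5143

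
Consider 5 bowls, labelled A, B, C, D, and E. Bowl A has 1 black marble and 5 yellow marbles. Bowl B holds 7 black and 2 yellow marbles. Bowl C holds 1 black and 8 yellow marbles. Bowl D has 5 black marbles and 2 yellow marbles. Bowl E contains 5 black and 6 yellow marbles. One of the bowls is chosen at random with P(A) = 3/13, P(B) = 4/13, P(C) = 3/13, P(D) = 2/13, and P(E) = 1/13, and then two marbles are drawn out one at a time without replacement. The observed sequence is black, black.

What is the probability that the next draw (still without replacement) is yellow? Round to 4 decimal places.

For each hypothesis, P(data | H) works out to: P(data | bowl A) = (1/6)(0/5) = 0; P(data | bowl B) = (7/9)(6/8) = 0.58333; P(data | bowl C) = (1/9)(0/8) = 0; P(data | bowl D) = (5/7)(4/6) = 0.47619; P(data | bowl E) = (5/11)(4/10) = 0.18182.
The prior-weighted likelihoods are 3/13 · 0 = 0, 4/13 · 0.58333 = 0.17949, 3/13 · 0 = 0, 2/13 · 0.47619 = 0.07326, 1/13 · 0.18182 = 0.013986; with total 0.26673.
Normalising, the posterior is P(bowl A | data) = 0, P(bowl B | data) = 0.67291, P(bowl C | data) = 0, P(bowl D | data) = 0.27466, P(bowl E | data) = 0.052434.
The predictive probability is P(yellow next | data) = (2/7)(0.67291) + (2/5)(0.27466) + (2/3)(0.052434) = 0.33708.

0.3371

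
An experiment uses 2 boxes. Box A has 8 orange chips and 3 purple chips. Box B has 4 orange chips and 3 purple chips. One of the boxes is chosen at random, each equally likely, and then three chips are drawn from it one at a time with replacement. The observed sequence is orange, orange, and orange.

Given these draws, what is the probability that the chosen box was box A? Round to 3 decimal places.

0.673

For each hypothesis, P(data | H) works out to: P(data | box A) = (8/11)(8/11)(8/11) = 0.38467; P(data | box B) = (4/7)(4/7)(4/7) = 0.18659.
The prior-weighted likelihoods are 1/2 · 0.38467 = 0.19234, 1/2 · 0.18659 = 0.093294; with total 0.28563.
By Bayes' rule, P(box A | data) = (0.19234) / (0.28563) = 0.67337.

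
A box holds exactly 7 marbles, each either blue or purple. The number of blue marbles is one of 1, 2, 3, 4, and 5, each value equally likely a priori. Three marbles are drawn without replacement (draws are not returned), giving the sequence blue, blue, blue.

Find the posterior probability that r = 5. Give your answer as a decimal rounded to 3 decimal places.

The likelihood of the observed sequence under each hypothesis: P(data | r = 1) = (1/7)(0/6) = 0; P(data | r = 2) = (2/7)(1/6)(0/5) = 0; P(data | r = 3) = (3/7)(2/6)(1/5) = 1/35; P(data | r = 4) = (4/7)(3/6)(2/5) = 4/35; P(data | r = 5) = (5/7)(4/6)(3/5) = 2/7.
The prior-weighted likelihoods are 1/5 · 0 = 0, 1/5 · 0 = 0, 1/5 · 1/35 = 1/175, 1/5 · 4/35 = 4/175, 1/5 · 2/7 = 2/35; summing to 3/35.
Hence P(r = 5 | data) = (2/35) / (3/35) = 2/3.

0.667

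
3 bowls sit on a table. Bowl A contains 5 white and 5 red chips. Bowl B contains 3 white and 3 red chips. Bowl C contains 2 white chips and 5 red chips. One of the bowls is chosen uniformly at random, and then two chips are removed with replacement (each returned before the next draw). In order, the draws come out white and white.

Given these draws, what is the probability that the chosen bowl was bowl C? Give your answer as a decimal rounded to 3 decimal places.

0.140

Compute the likelihood of the observed sequence for each case: P(data | bowl A) = (5/10)(5/10) = 1/4; P(data | bowl B) = (3/6)(3/6) = 1/4; P(data | bowl C) = (2/7)(2/7) = 4/49.
Weighting by the prior gives 1/3 · 1/4 = 1/12, 1/3 · 1/4 = 1/12, 1/3 · 4/49 = 4/147; these sum to 19/98.
So P(bowl C | data) = (4/147) / (19/98) = 8/57.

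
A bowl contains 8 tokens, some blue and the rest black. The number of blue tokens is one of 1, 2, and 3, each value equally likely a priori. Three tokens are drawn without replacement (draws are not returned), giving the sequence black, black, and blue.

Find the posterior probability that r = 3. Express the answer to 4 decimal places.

For each hypothesis, P(data | H) works out to: P(data | r = 1) = (7/8)(6/7)(1/6) = 1/8; P(data | r = 2) = (6/8)(5/7)(2/6) = 5/28; P(data | r = 3) = (5/8)(4/7)(3/6) = 5/28.
Weighting by the prior gives 1/3 · 1/8 = 1/24, 1/3 · 5/28 = 5/84, 1/3 · 5/28 = 5/84; with total 9/56.
Therefore the posterior P(r = 3 | data) = (5/84) / (9/56) = 10/27.

0.3704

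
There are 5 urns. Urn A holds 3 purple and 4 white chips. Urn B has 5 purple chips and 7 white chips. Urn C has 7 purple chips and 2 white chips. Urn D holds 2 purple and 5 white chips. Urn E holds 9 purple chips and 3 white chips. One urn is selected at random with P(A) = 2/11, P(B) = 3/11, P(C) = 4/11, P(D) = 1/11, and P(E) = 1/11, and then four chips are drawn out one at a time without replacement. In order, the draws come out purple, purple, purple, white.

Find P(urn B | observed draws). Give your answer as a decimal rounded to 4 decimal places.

Under each hypothesis, the probability of the observed sequence is: P(data | urn A) = (3/7)(2/6)(1/5)(4/4) = 0.028571; P(data | urn B) = (5/12)(4/11)(3/10)(7/9) = 0.035354; P(data | urn C) = (7/9)(6/8)(5/7)(2/6) = 0.13889; P(data | urn D) = (2/7)(1/6)(0/5) = 0; P(data | urn E) = (9/12)(8/11)(7/10)(3/9) = 0.12727.
The prior-weighted likelihoods are 2/11 · 0.028571 = 0.0051948, 3/11 · 0.035354 = 0.0096419, 4/11 · 0.13889 = 0.050505, 1/11 · 0 = 0, 1/11 · 0.12727 = 0.01157; summing to 0.076912.
By Bayes' rule, P(urn B | data) = (0.0096419) / (0.076912) = 0.12536.

0.1254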